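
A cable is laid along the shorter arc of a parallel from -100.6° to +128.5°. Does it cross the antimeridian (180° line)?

Yes

Naïve |128.5 − -100.6| = 229.1° > 180°, so the shorter arc goes the other way round — across 180°.
Signed shortest Δλ = ((128.5 − -100.6 + 180) mod 360) − 180 = -130.9°.
Going west by 130.9° from -100.6° passes through 180° before reaching +128.5°.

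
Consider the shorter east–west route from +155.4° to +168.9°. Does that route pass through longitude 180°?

No

Signed shortest Δλ = ((168.9 − 155.4 + 180) mod 360) − 180 = 13.5°.
Going east by 13.5° from +155.4° reaches +168.9° without touching 180°.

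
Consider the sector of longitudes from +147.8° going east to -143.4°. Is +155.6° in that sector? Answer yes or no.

Yes

Band width going east from +147.8° to -143.4°: ((-143.4 − 147.8) mod 360) = 68.8°.
Offset of +155.6° east of the west edge: ((155.6 − 147.8) mod 360) = 7.8°.
7.8° ≤ 68.8° ⇒ inside.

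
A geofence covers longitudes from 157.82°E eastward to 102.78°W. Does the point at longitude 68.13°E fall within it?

Band width going east from +157.82° to -102.78°: ((-102.78 − 157.82) mod 360) = 99.40°.
Offset of +68.13° east of the west edge: ((68.13 − 157.82) mod 360) = 270.31°.
270.31° > 99.40° ⇒ outside.

No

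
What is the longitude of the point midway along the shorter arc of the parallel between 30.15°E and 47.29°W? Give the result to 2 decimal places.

8.57°W

Signed shortest Δλ from +30.15° to -47.29° is -77.44°.
Midpoint longitude = +30.15° + (-77.44°)/2 = +30.15° − 38.72° = -8.57°.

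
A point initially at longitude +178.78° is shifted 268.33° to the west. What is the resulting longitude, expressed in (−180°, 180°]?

-89.55°

Start at +178.78°; shift −268.33° → -89.55°.
-89.55° already lies in (−180°, 180°].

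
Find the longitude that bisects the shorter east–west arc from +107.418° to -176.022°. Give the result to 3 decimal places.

Signed shortest Δλ from +107.418° to -176.022° is +76.560°.
Midpoint longitude = +107.418° + (+76.560°)/2 = +107.418° + 38.280° = +145.698°.
(The naïve average (+107.418 + -176.022)/2 = -34.302° is on the wrong side of the globe.)

+145.698°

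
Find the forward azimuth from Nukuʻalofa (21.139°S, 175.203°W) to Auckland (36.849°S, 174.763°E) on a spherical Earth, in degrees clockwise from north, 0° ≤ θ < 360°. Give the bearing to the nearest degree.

207°

Δλ = 174.763 − -175.203 = 349.966°; wrapped into (−180°, 180°]: -10.034°.
θ = atan2( sin Δλ · cos φ₂ , cos φ₁ · sin φ₂ − sin φ₁ · cos φ₂ · cos Δλ )
  = atan2(-0.13942, -0.27518) = -153.130° → normalised to [0°, 360°): 206.870°.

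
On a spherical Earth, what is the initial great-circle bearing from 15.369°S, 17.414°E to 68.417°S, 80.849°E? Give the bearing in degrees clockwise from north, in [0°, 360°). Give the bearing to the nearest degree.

Δλ = 80.849 − 17.414 = 63.435°.
θ = atan2( sin Δλ · cos φ₂ , cos φ₁ · sin φ₂ − sin φ₁ · cos φ₂ · cos Δλ )
  = atan2(0.32901, -0.85303) = 158.908° → normalised to [0°, 360°): 158.908°.

159°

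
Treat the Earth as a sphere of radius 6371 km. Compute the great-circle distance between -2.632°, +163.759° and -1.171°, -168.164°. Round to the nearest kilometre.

Δλ = -168.164 − 163.759 = -331.923°; wrapped into (−180°, 180°]: 28.077°.
Δφ = -1.171 − -2.632 = 1.461°.
a = sin²(Δφ/2) + cos φ₁ · cos φ₂ · sin²(Δλ/2) = 0.058930.
c = 2·atan2(√a, √(1−a)) = 0.49041 rad → d = 6371·c ≈ 3124.41 km.

3124 km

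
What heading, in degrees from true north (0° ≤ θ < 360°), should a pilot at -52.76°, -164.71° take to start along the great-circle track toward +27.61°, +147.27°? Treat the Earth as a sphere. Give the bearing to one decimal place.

318.8°

Δλ = 147.27 − -164.71 = 311.98°; wrapped into (−180°, 180°]: -48.02°.
θ = atan2( sin Δλ · cos φ₂ , cos φ₁ · sin φ₂ − sin φ₁ · cos φ₂ · cos Δλ )
  = atan2(-0.65872, 0.75231) = -41.205° → normalised to [0°, 360°): 318.795°.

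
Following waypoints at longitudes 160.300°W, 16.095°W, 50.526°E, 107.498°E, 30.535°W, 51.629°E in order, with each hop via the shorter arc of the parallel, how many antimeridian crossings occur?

0

Leg 1: -160.300° → -16.095°, shortest Δλ = 144.205° (east) — does not cross 180°.
Leg 2: -16.095° → +50.526°, shortest Δλ = 66.621° (east) — does not cross 180°.
Leg 3: +50.526° → +107.498°, shortest Δλ = 56.972° (east) — does not cross 180°.
Leg 4: +107.498° → -30.535°, shortest Δλ = -138.033° (west) — does not cross 180°.
Leg 5: -30.535° → +51.629°, shortest Δλ = 82.164° (east) — does not cross 180°.
Total crossings: 0.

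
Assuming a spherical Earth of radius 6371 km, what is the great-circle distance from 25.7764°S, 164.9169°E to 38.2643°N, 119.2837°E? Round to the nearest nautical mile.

Δλ = 119.2837 − 164.9169 = -45.6332°.
Δφ = 38.2643 − -25.7764 = 64.0407°.
a = sin²(Δφ/2) + cos φ₁ · cos φ₂ · sin²(Δλ/2) = 0.387455.
c = 2·atan2(√a, √(1−a)) = 1.34376 rad → d = 6371·c ≈ 8561.10 km ≈ 4622.62 nmi.

4623 nmi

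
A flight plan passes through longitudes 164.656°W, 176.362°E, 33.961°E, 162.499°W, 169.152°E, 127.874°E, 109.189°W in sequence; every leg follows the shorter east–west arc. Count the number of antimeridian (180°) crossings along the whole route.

Leg 1: -164.656° → +176.362°, shortest Δλ = -18.982° (west) — crosses 180°.
Leg 2: +176.362° → +33.961°, shortest Δλ = -142.401° (west) — does not cross 180°.
Leg 3: +33.961° → -162.499°, shortest Δλ = 163.54° (east) — crosses 180°.
Leg 4: -162.499° → +169.152°, shortest Δλ = -28.349° (west) — crosses 180°.
Leg 5: +169.152° → +127.874°, shortest Δλ = -41.278° (west) — does not cross 180°.
Leg 6: +127.874° → -109.189°, shortest Δλ = 122.937° (east) — crosses 180°.
Total crossings: 4.

4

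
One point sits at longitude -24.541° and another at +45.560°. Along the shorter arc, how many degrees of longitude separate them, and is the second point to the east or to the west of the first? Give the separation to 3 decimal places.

70.101° east

Raw difference: 45.560 − -24.541 = 70.101°.
Normalise into (−180°, 180°]: 70.101° stays 70.101°.
Positive ⇒ the second point lies to the east; separation 70.101°.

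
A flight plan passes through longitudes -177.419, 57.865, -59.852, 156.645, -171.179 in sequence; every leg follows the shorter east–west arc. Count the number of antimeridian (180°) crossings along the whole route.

Leg 1: -177.419° → +57.865°, shortest Δλ = -124.716° (west) — crosses 180°.
Leg 2: +57.865° → -59.852°, shortest Δλ = -117.717° (west) — does not cross 180°.
Leg 3: -59.852° → +156.645°, shortest Δλ = -143.503° (west) — crosses 180°.
Leg 4: +156.645° → -171.179°, shortest Δλ = 32.176° (east) — crosses 180°.
Total crossings: 3.

3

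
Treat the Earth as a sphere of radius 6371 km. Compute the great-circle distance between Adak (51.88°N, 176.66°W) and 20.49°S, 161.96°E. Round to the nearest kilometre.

8312 km

Δλ = 161.96 − -176.66 = 338.62°; wrapped into (−180°, 180°]: -21.38°.
Δφ = -20.49 − 51.88 = -72.37°.
a = sin²(Δφ/2) + cos φ₁ · cos φ₂ · sin²(Δλ/2) = 0.368462.
c = 2·atan2(√a, √(1−a)) = 1.30459 rad → d = 6371·c ≈ 8311.53 km.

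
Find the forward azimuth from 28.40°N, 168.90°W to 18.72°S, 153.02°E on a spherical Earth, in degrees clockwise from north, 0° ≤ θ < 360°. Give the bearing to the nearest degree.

Δλ = 153.02 − -168.90 = 321.92°; wrapped into (−180°, 180°]: -38.08°.
θ = atan2( sin Δλ · cos φ₂ , cos φ₁ · sin φ₂ − sin φ₁ · cos φ₂ · cos Δλ )
  = atan2(-0.58413, -0.63690) = -137.474° → normalised to [0°, 360°): 222.526°.

223°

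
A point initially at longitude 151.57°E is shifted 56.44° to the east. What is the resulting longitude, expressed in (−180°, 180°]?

Start at +151.57°; shift +56.44° → +208.01°.
+208.01° lies outside (−180°, 180°]; subtract 360° → -151.99°.

151.99°W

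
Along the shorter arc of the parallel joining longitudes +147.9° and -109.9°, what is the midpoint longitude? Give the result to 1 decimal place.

Signed shortest Δλ from +147.9° to -109.9° is +102.2°.
Midpoint longitude = +147.9° + (+102.2°)/2 = +147.9° + 51.1° = +199.0°.
Normalise into (−180°, 180°]: -161.0°.
(The naïve average (+147.9 + -109.9)/2 = 19.0° is on the wrong side of the globe.)

-161.0°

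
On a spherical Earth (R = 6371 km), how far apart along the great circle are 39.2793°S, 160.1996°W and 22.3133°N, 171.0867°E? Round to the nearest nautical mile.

4034 nmi

Δλ = 171.0867 − -160.1996 = 331.2863°; wrapped into (−180°, 180°]: -28.7137°.
Δφ = 22.3133 − -39.2793 = 61.5926°.
a = sin²(Δφ/2) + cos φ₁ · cos φ₂ · sin²(Δλ/2) = 0.306161.
c = 2·atan2(√a, √(1−a)) = 1.17268 rad → d = 6371·c ≈ 7471.17 km ≈ 4034.11 nmi.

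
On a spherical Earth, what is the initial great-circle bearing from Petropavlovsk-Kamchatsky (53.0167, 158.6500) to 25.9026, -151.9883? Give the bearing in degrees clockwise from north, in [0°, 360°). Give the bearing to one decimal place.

Δλ = -151.9883 − 158.6500 = -310.6383°; wrapped into (−180°, 180°]: 49.3617°.
θ = atan2( sin Δλ · cos φ₂ , cos φ₁ · sin φ₂ − sin φ₁ · cos φ₂ · cos Δλ )
  = atan2(0.68260, -0.20519) = 106.731° → normalised to [0°, 360°): 106.731°.

106.7°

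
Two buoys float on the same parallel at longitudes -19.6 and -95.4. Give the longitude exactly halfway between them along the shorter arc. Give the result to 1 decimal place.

Signed shortest Δλ from -19.6° to -95.4° is -75.8°.
Midpoint longitude = -19.6° + (-75.8°)/2 = -19.6° − 37.9° = -57.5°.

-57.5°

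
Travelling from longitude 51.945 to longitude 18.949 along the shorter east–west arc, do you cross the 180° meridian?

Signed shortest Δλ = ((18.949 − 51.945 + 180) mod 360) − 180 = -32.996°.
Going west by 32.996° from +51.945° reaches +18.949° without touching 180°.

No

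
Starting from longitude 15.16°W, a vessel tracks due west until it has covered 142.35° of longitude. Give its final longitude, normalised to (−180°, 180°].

157.51°W

Start at -15.16°; shift −142.35° → -157.51°.
-157.51° already lies in (−180°, 180°].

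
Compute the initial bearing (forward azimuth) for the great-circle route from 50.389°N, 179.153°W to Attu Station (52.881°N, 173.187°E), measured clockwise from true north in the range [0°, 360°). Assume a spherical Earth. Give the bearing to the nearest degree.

301°

Δλ = 173.187 − -179.153 = 352.340°; wrapped into (−180°, 180°]: -7.660°.
θ = atan2( sin Δλ · cos φ₂ , cos φ₁ · sin φ₂ − sin φ₁ · cos φ₂ · cos Δλ )
  = atan2(-0.08044, 0.04763) = -59.370° → normalised to [0°, 360°): 300.630°.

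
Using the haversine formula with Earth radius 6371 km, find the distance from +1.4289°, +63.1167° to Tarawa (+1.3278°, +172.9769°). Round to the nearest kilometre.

Δλ = 172.9769 − 63.1167 = 109.8602°.
Δφ = 1.3278 − 1.4289 = -0.1011°.
a = sin²(Δφ/2) + cos φ₁ · cos φ₂ · sin²(Δλ/2) = 0.669476.
c = 2·atan2(√a, √(1−a)) = 1.91660 rad → d = 6371·c ≈ 12210.65 km.

12211 km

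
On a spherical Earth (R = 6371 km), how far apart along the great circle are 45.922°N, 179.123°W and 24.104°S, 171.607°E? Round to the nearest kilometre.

7843 km

Δλ = 171.607 − -179.123 = 350.730°; wrapped into (−180°, 180°]: -9.270°.
Δφ = -24.104 − 45.922 = -70.026°.
a = sin²(Δφ/2) + cos φ₁ · cos φ₂ · sin²(Δλ/2) = 0.333350.
c = 2·atan2(√a, √(1−a)) = 1.23099 rad → d = 6371·c ≈ 7842.66 km.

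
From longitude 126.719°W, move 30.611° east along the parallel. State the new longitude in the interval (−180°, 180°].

96.108°W

Start at -126.719°; shift +30.611° → -96.108°.
-96.108° already lies in (−180°, 180°].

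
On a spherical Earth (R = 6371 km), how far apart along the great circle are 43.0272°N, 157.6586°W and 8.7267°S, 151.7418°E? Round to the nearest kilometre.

7695 km

Δλ = 151.7418 − -157.6586 = 309.4004°; wrapped into (−180°, 180°]: -50.5996°.
Δφ = -8.7267 − 43.0272 = -51.7539°.
a = sin²(Δφ/2) + cos φ₁ · cos φ₂ · sin²(Δλ/2) = 0.322444.
c = 2·atan2(√a, √(1−a)) = 1.20776 rad → d = 6371·c ≈ 7694.65 km.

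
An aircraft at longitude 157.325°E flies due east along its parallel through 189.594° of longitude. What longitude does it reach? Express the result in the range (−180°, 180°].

13.081°W

Start at +157.325°; shift +189.594° → +346.919°.
+346.919° lies outside (−180°, 180°]; subtract 360° → -13.081°.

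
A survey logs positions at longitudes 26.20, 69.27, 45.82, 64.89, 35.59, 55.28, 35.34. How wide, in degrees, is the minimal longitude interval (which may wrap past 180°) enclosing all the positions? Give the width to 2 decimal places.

Sort the longitudes: +26.20°, +35.34°, +35.59°, +45.82°, +55.28°, +64.89°, +69.27°.
Eastward gaps between consecutive values (wrapping around): 9.14°, 0.25°, 10.23°, 9.46°, 9.61°, 4.38°, 316.93°.
Largest gap = 316.93° ⇒ minimal covering band is its complement: 360° − 316.93° = 43.07°.
Band runs from +26.20° eastward to +69.27°.

43.07°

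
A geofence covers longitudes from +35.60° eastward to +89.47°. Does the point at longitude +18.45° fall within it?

Band width going east from +35.60° to +89.47°: ((89.47 − 35.60) mod 360) = 53.87°.
Offset of +18.45° east of the west edge: ((18.45 − 35.60) mod 360) = 342.85°.
342.85° > 53.87° ⇒ outside.

No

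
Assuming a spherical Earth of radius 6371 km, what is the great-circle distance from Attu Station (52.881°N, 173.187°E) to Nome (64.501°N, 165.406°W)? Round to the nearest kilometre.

Δλ = -165.406 − 173.187 = -338.593°; wrapped into (−180°, 180°]: 21.407°.
Δφ = 64.501 − 52.881 = 11.620°.
a = sin²(Δφ/2) + cos φ₁ · cos φ₂ · sin²(Δλ/2) = 0.019209.
c = 2·atan2(√a, √(1−a)) = 0.27809 rad → d = 6371·c ≈ 1771.69 km.

1772 km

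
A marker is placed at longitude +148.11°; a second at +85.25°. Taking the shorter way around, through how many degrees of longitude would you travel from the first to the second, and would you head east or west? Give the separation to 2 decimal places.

62.86° west

Raw difference: 85.25 − 148.11 = -62.86°.
Normalise into (−180°, 180°]: -62.86° stays -62.86°.
Negative ⇒ the second point lies to the west; separation 62.86°.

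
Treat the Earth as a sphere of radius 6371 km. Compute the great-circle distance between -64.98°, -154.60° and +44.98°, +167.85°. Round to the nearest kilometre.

12653 km

Δλ = 167.85 − -154.60 = 322.45°; wrapped into (−180°, 180°]: -37.55°.
Δφ = 44.98 − -64.98 = 109.96°.
a = sin²(Δφ/2) + cos φ₁ · cos φ₂ · sin²(Δλ/2) = 0.701672.
c = 2·atan2(√a, √(1−a)) = 1.98597 rad → d = 6371·c ≈ 12652.58 km.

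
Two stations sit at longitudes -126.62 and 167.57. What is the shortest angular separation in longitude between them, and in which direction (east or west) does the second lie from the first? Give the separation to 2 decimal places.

Raw difference: 167.57 − -126.62 = 294.19°.
Normalise into (−180°, 180°]: 294.19° − 360° = -65.81°.
Negative ⇒ the second point lies to the west; separation 65.81°.

65.81° west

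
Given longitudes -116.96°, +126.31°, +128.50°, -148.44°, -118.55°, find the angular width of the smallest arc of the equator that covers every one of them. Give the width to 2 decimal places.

Sort the longitudes: -148.44°, -118.55°, -116.96°, +126.31°, +128.50°.
Eastward gaps between consecutive values (wrapping around): 29.89°, 1.59°, 243.27°, 2.19°, 83.06°.
Largest gap = 243.27° ⇒ minimal covering band is its complement: 360° − 243.27° = 116.73°.
Band runs from +126.31° eastward to -116.96°, crossing the antimeridian.

116.73°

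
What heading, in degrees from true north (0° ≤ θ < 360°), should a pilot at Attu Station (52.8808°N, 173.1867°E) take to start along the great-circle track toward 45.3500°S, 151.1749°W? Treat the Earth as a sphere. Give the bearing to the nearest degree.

Δλ = -151.1749 − 173.1867 = -324.3616°; wrapped into (−180°, 180°]: 35.6384°.
θ = atan2( sin Δλ · cos φ₂ , cos φ₁ · sin φ₂ − sin φ₁ · cos φ₂ · cos Δλ )
  = atan2(0.40948, -0.88475) = 155.164° → normalised to [0°, 360°): 155.164°.

155°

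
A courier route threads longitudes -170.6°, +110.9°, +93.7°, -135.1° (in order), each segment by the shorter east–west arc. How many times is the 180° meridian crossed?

2

Leg 1: -170.6° → +110.9°, shortest Δλ = -78.5° (west) — crosses 180°.
Leg 2: +110.9° → +93.7°, shortest Δλ = -17.2° (west) — does not cross 180°.
Leg 3: +93.7° → -135.1°, shortest Δλ = 131.2° (east) — crosses 180°.
Total crossings: 2.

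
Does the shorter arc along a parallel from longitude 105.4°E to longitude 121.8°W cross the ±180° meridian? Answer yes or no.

Naïve |-121.8 − 105.4| = 227.2° > 180°, so the shorter arc goes the other way round — across 180°.
Signed shortest Δλ = ((-121.8 − 105.4 + 180) mod 360) − 180 = 132.8°.
Going east by 132.8° from +105.4° passes through 180° before reaching -121.8°.

Yes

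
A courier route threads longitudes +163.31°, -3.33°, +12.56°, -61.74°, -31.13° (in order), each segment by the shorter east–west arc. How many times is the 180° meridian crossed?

0

Leg 1: +163.31° → -3.33°, shortest Δλ = -166.64° (west) — does not cross 180°.
Leg 2: -3.33° → +12.56°, shortest Δλ = 15.89° (east) — does not cross 180°.
Leg 3: +12.56° → -61.74°, shortest Δλ = -74.3° (west) — does not cross 180°.
Leg 4: -61.74° → -31.13°, shortest Δλ = 30.61° (east) — does not cross 180°.
Total crossings: 0.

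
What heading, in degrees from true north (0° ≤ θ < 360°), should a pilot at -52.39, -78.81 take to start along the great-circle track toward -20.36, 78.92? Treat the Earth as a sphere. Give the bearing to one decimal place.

Δλ = 78.92 − -78.81 = 157.73°.
θ = atan2( sin Δλ · cos φ₂ , cos φ₁ · sin φ₂ − sin φ₁ · cos φ₂ · cos Δλ )
  = atan2(0.35530, -0.89962) = 158.449° → normalised to [0°, 360°): 158.449°.

158.4°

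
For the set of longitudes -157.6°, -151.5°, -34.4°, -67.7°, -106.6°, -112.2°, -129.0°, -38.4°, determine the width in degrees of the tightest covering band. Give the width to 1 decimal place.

Sort the longitudes: -157.6°, -151.5°, -129.0°, -112.2°, -106.6°, -67.7°, -38.4°, -34.4°.
Eastward gaps between consecutive values (wrapping around): 6.1°, 22.5°, 16.8°, 5.6°, 38.9°, 29.3°, 4.0°, 236.8°.
Largest gap = 236.8° ⇒ minimal covering band is its complement: 360° − 236.8° = 123.2°.
Band runs from -157.6° eastward to -34.4°.

123.2°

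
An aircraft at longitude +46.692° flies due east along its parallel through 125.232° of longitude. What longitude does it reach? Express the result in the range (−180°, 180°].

Start at +46.692°; shift +125.232° → +171.924°.
+171.924° already lies in (−180°, 180°].

+171.924°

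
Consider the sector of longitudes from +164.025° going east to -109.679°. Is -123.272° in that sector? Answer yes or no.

Band width going east from +164.025° to -109.679°: ((-109.679 − 164.025) mod 360) = 86.296°.
Offset of -123.272° east of the west edge: ((-123.272 − 164.025) mod 360) = 72.703°.
72.703° ≤ 86.296° ⇒ inside.

Yes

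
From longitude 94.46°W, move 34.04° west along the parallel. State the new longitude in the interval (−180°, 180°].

128.50°W

Start at -94.46°; shift −34.04° → -128.50°.
-128.50° already lies in (−180°, 180°].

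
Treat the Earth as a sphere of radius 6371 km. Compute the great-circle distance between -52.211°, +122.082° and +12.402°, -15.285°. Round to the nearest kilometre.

Δλ = -15.285 − 122.082 = -137.367°.
Δφ = 12.402 − -52.211 = 64.613°.
a = sin²(Δφ/2) + cos φ₁ · cos φ₂ · sin²(Δλ/2) = 0.805008.
c = 2·atan2(√a, √(1−a)) = 2.22688 rad → d = 6371·c ≈ 14187.43 km.

14187 km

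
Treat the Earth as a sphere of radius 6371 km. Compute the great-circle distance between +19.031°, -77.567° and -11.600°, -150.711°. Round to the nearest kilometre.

Δλ = -150.711 − -77.567 = -73.144°.
Δφ = -11.600 − 19.031 = -30.631°.
a = sin²(Δφ/2) + cos φ₁ · cos φ₂ · sin²(Δλ/2) = 0.398524.
c = 2·atan2(√a, √(1−a)) = 1.36642 rad → d = 6371·c ≈ 8705.49 km.

8705 km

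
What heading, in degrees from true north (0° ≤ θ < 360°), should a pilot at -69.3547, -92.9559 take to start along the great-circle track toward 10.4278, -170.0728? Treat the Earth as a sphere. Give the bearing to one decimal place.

Δλ = -170.0728 − -92.9559 = -77.1169°.
θ = atan2( sin Δλ · cos φ₂ , cos φ₁ · sin φ₂ − sin φ₁ · cos φ₂ · cos Δλ )
  = atan2(-0.95873, 0.26901) = -74.326° → normalised to [0°, 360°): 285.674°.

285.7°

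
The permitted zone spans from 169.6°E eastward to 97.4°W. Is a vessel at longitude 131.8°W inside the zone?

Yes

Band width going east from +169.6° to -97.4°: ((-97.4 − 169.6) mod 360) = 93.0°.
Offset of -131.8° east of the west edge: ((-131.8 − 169.6) mod 360) = 58.6°.
58.6° ≤ 93.0° ⇒ inside.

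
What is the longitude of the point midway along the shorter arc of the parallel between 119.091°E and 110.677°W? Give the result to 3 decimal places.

Signed shortest Δλ from +119.091° to -110.677° is +130.232°.
Midpoint longitude = +119.091° + (+130.232°)/2 = +119.091° + 65.116° = +184.207°.
Normalise into (−180°, 180°]: -175.793°.
(The naïve average (+119.091 + -110.677)/2 = 4.207° is on the wrong side of the globe.)

175.793°W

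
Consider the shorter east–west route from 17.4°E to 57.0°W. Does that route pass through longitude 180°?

Signed shortest Δλ = ((-57.0 − 17.4 + 180) mod 360) − 180 = -74.4°.
Going west by 74.4° from +17.4° reaches -57.0° without touching 180°.

No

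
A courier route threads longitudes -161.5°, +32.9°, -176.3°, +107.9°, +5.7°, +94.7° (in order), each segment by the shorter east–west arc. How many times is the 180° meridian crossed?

Leg 1: -161.5° → +32.9°, shortest Δλ = -165.6° (west) — crosses 180°.
Leg 2: +32.9° → -176.3°, shortest Δλ = 150.8° (east) — crosses 180°.
Leg 3: -176.3° → +107.9°, shortest Δλ = -75.8° (west) — crosses 180°.
Leg 4: +107.9° → +5.7°, shortest Δλ = -102.2° (west) — does not cross 180°.
Leg 5: +5.7° → +94.7°, shortest Δλ = 89.0° (east) — does not cross 180°.
Total crossings: 3.

3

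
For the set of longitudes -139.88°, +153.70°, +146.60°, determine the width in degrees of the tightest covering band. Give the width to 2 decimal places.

Sort the longitudes: -139.88°, +146.60°, +153.70°.
Eastward gaps between consecutive values (wrapping around): 286.48°, 7.10°, 66.42°.
Largest gap = 286.48° ⇒ minimal covering band is its complement: 360° − 286.48° = 73.52°.
Band runs from +146.60° eastward to -139.88°, crossing the antimeridian.

73.52°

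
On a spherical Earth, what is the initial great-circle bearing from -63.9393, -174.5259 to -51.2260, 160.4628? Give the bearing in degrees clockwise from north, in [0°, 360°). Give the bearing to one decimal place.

302.3°

Δλ = 160.4628 − -174.5259 = 334.9887°; wrapped into (−180°, 180°]: -25.0113°.
θ = atan2( sin Δλ · cos φ₂ , cos φ₁ · sin φ₂ − sin φ₁ · cos φ₂ · cos Δλ )
  = atan2(-0.26478, 0.16732) = -57.711° → normalised to [0°, 360°): 302.289°.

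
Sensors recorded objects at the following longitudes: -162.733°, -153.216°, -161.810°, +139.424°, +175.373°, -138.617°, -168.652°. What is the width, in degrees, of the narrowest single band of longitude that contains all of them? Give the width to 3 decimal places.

Sort the longitudes: -168.652°, -162.733°, -161.810°, -153.216°, -138.617°, +139.424°, +175.373°.
Eastward gaps between consecutive values (wrapping around): 5.919°, 0.923°, 8.594°, 14.599°, 278.041°, 35.949°, 15.975°.
Largest gap = 278.041° ⇒ minimal covering band is its complement: 360° − 278.041° = 81.959°.
Band runs from +139.424° eastward to -138.617°, crossing the antimeridian.

81.959°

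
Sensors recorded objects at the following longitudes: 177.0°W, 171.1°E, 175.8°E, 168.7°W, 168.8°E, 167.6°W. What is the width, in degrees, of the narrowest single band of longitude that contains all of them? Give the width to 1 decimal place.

23.6°

Sort the longitudes: -177.0°, -168.7°, -167.6°, +168.8°, +171.1°, +175.8°.
Eastward gaps between consecutive values (wrapping around): 8.3°, 1.1°, 336.4°, 2.3°, 4.7°, 7.2°.
Largest gap = 336.4° ⇒ minimal covering band is its complement: 360° − 336.4° = 23.6°.
Band runs from +168.8° eastward to -167.6°, crossing the antimeridian.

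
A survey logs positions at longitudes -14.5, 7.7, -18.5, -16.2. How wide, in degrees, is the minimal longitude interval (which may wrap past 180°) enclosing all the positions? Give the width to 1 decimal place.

26.2°

Sort the longitudes: -18.5°, -16.2°, -14.5°, +7.7°.
Eastward gaps between consecutive values (wrapping around): 2.3°, 1.7°, 22.2°, 333.8°.
Largest gap = 333.8° ⇒ minimal covering band is its complement: 360° − 333.8° = 26.2°.
Band runs from -18.5° eastward to +7.7°.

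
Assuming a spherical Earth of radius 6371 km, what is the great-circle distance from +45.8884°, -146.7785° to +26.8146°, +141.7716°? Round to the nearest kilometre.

Δλ = 141.7716 − -146.7785 = 288.5501°; wrapped into (−180°, 180°]: -71.4499°.
Δφ = 26.8146 − 45.8884 = -19.0738°.
a = sin²(Δφ/2) + cos φ₁ · cos φ₂ · sin²(Δλ/2) = 0.239242.
c = 2·atan2(√a, √(1−a)) = 1.02217 rad → d = 6371·c ≈ 6512.25 km.

6512 km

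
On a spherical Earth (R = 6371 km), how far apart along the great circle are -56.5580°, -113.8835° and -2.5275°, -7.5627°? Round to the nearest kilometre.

10761 km

Δλ = -7.5627 − -113.8835 = 106.3208°.
Δφ = -2.5275 − -56.5580 = 54.0305°.
a = sin²(Δφ/2) + cos φ₁ · cos φ₂ · sin²(Δλ/2) = 0.558958.
c = 2·atan2(√a, √(1−a)) = 1.68899 rad → d = 6371·c ≈ 10760.54 km.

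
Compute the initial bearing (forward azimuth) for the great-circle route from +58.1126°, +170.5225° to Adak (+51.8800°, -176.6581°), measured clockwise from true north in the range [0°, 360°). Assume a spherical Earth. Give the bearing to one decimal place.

Δλ = -176.6581 − 170.5225 = -347.1806°; wrapped into (−180°, 180°]: 12.8194°.
θ = atan2( sin Δλ · cos φ₂ , cos φ₁ · sin φ₂ − sin φ₁ · cos φ₂ · cos Δλ )
  = atan2(0.13697, -0.09550) = 124.886° → normalised to [0°, 360°): 124.886°.

124.9°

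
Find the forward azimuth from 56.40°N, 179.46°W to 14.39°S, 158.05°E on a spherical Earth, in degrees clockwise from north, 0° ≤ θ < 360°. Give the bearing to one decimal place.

202.8°

Δλ = 158.05 − -179.46 = 337.51°; wrapped into (−180°, 180°]: -22.49°.
θ = atan2( sin Δλ · cos φ₂ , cos φ₁ · sin φ₂ − sin φ₁ · cos φ₂ · cos Δλ )
  = atan2(-0.37052, -0.88296) = -157.235° → normalised to [0°, 360°): 202.765°.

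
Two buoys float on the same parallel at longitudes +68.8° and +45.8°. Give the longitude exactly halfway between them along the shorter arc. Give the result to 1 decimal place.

Signed shortest Δλ from +68.8° to +45.8° is -23.0°.
Midpoint longitude = +68.8° + (-23.0°)/2 = +68.8° − 11.5° = +57.3°.

+57.3°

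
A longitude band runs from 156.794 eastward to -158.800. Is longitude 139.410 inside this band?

No

Band width going east from +156.794° to -158.800°: ((-158.800 − 156.794) mod 360) = 44.406°.
Offset of +139.410° east of the west edge: ((139.410 − 156.794) mod 360) = 342.616°.
342.616° > 44.406° ⇒ outside.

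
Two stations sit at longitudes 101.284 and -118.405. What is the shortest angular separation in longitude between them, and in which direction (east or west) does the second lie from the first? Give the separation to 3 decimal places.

140.311° east

Raw difference: -118.405 − 101.284 = -219.689°.
Normalise into (−180°, 180°]: -219.689° + 360° = 140.311°.
Positive ⇒ the second point lies to the east; separation 140.311°.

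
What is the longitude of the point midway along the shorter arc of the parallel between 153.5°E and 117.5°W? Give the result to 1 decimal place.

Signed shortest Δλ from +153.5° to -117.5° is +89.0°.
Midpoint longitude = +153.5° + (+89.0°)/2 = +153.5° + 44.5° = +198.0°.
Normalise into (−180°, 180°]: -162.0°.
(The naïve average (+153.5 + -117.5)/2 = 18.0° is on the wrong side of the globe.)

162.0°W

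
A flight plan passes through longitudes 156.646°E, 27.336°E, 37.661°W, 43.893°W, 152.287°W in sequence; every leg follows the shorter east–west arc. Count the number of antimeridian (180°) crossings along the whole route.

Leg 1: +156.646° → +27.336°, shortest Δλ = -129.31° (west) — does not cross 180°.
Leg 2: +27.336° → -37.661°, shortest Δλ = -64.997° (west) — does not cross 180°.
Leg 3: -37.661° → -43.893°, shortest Δλ = -6.232° (west) — does not cross 180°.
Leg 4: -43.893° → -152.287°, shortest Δλ = -108.394° (west) — does not cross 180°.
Total crossings: 0.

0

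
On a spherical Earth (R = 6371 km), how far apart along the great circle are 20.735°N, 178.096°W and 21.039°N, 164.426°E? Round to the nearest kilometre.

1815 km

Δλ = 164.426 − -178.096 = 342.522°; wrapped into (−180°, 180°]: -17.478°.
Δφ = 21.039 − 20.735 = 0.304°.
a = sin²(Δφ/2) + cos φ₁ · cos φ₂ · sin²(Δλ/2) = 0.020156.
c = 2·atan2(√a, √(1−a)) = 0.28491 rad → d = 6371·c ≈ 1815.16 km.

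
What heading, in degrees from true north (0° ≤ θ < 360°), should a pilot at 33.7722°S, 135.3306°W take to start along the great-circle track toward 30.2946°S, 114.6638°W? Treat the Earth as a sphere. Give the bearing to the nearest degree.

Δλ = -114.6638 − -135.3306 = 20.6668°.
θ = atan2( sin Δλ · cos φ₂ , cos φ₁ · sin φ₂ − sin φ₁ · cos φ₂ · cos Δλ )
  = atan2(0.30474, 0.02977) = 84.420° → normalised to [0°, 360°): 84.420°.

84°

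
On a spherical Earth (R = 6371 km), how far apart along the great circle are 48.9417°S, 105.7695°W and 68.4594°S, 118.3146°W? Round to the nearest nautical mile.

Δλ = -118.3146 − -105.7695 = -12.5451°.
Δφ = -68.4594 − -48.9417 = -19.5177°.
a = sin²(Δφ/2) + cos φ₁ · cos φ₂ · sin²(Δλ/2) = 0.031610.
c = 2·atan2(√a, √(1−a)) = 0.35748 rad → d = 6371·c ≈ 2277.52 km ≈ 1229.76 nmi.

1230 nmi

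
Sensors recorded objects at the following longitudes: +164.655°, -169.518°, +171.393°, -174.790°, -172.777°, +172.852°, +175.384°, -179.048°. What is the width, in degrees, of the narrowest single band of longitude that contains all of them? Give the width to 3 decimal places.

Sort the longitudes: -179.048°, -174.790°, -172.777°, -169.518°, +164.655°, +171.393°, +172.852°, +175.384°.
Eastward gaps between consecutive values (wrapping around): 4.258°, 2.013°, 3.259°, 334.173°, 6.738°, 1.459°, 2.532°, 5.568°.
Largest gap = 334.173° ⇒ minimal covering band is its complement: 360° − 334.173° = 25.827°.
Band runs from +164.655° eastward to -169.518°, crossing the antimeridian.

25.827°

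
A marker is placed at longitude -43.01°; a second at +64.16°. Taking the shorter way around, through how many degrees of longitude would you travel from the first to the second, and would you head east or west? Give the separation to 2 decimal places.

Raw difference: 64.16 − -43.01 = 107.17°.
Normalise into (−180°, 180°]: 107.17° stays 107.17°.
Positive ⇒ the second point lies to the east; separation 107.17°.

107.17° east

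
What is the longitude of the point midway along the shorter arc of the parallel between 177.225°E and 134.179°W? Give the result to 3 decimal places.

Signed shortest Δλ from +177.225° to -134.179° is +48.596°.
Midpoint longitude = +177.225° + (+48.596°)/2 = +177.225° + 24.298° = +201.523°.
Normalise into (−180°, 180°]: -158.477°.
(The naïve average (+177.225 + -134.179)/2 = 21.523° is on the wrong side of the globe.)

158.477°W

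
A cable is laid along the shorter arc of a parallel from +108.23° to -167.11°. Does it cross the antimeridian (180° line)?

Yes

Naïve |-167.11 − 108.23| = 275.34° > 180°, so the shorter arc goes the other way round — across 180°.
Signed shortest Δλ = ((-167.11 − 108.23 + 180) mod 360) − 180 = 84.66°.
Going east by 84.66° from +108.23° passes through 180° before reaching -167.11°.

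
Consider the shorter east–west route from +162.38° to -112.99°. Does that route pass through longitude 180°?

Yes

Naïve |-112.99 − 162.38| = 275.37° > 180°, so the shorter arc goes the other way round — across 180°.
Signed shortest Δλ = ((-112.99 − 162.38 + 180) mod 360) − 180 = 84.63°.
Going east by 84.63° from +162.38° passes through 180° before reaching -112.99°.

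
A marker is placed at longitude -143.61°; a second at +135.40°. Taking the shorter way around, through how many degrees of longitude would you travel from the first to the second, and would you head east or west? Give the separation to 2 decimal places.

Raw difference: 135.40 − -143.61 = 279.01°.
Normalise into (−180°, 180°]: 279.01° − 360° = -80.99°.
Negative ⇒ the second point lies to the west; separation 80.99°.

80.99° west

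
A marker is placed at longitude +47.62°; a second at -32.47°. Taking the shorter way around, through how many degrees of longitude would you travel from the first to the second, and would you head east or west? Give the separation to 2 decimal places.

80.09° west

Raw difference: -32.47 − 47.62 = -80.09°.
Normalise into (−180°, 180°]: -80.09° stays -80.09°.
Negative ⇒ the second point lies to the west; separation 80.09°.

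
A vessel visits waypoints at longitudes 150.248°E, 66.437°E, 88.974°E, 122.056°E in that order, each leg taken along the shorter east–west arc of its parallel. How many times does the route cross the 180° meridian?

0

Leg 1: +150.248° → +66.437°, shortest Δλ = -83.811° (west) — does not cross 180°.
Leg 2: +66.437° → +88.974°, shortest Δλ = 22.537° (east) — does not cross 180°.
Leg 3: +88.974° → +122.056°, shortest Δλ = 33.082° (east) — does not cross 180°.
Total crossings: 0.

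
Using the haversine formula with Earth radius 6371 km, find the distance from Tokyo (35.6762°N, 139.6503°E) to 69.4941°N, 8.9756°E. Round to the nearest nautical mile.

4134 nmi

Δλ = 8.9756 − 139.6503 = -130.6747°.
Δφ = 69.4941 − 35.6762 = 33.8179°.
a = sin²(Δφ/2) + cos φ₁ · cos φ₂ · sin²(Δλ/2) = 0.319608.
c = 2·atan2(√a, √(1−a)) = 1.20169 rad → d = 6371·c ≈ 7655.96 km ≈ 4133.89 nmi.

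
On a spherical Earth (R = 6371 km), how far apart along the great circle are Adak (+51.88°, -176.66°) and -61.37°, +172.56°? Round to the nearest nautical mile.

Δλ = 172.56 − -176.66 = 349.22°; wrapped into (−180°, 180°]: -10.78°.
Δφ = -61.37 − 51.88 = -113.25°.
a = sin²(Δφ/2) + cos φ₁ · cos φ₂ · sin²(Δλ/2) = 0.699982.
c = 2·atan2(√a, √(1−a)) = 1.98227 rad → d = 6371·c ≈ 12629.06 km ≈ 6819.15 nmi.

6819 nmi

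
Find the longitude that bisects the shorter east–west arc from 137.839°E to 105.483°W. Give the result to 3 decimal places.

163.822°W

Signed shortest Δλ from +137.839° to -105.483° is +116.678°.
Midpoint longitude = +137.839° + (+116.678°)/2 = +137.839° + 58.339° = +196.178°.
Normalise into (−180°, 180°]: -163.822°.
(The naïve average (+137.839 + -105.483)/2 = 16.178° is on the wrong side of the globe.)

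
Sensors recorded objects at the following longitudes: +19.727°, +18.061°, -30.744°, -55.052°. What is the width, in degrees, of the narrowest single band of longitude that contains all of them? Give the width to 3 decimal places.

Sort the longitudes: -55.052°, -30.744°, +18.061°, +19.727°.
Eastward gaps between consecutive values (wrapping around): 24.308°, 48.805°, 1.666°, 285.221°.
Largest gap = 285.221° ⇒ minimal covering band is its complement: 360° − 285.221° = 74.779°.
Band runs from -55.052° eastward to +19.727°.

74.779°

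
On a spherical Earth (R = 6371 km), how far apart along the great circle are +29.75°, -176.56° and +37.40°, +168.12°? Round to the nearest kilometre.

1651 km

Δλ = 168.12 − -176.56 = 344.68°; wrapped into (−180°, 180°]: -15.32°.
Δφ = 37.40 − 29.75 = 7.65°.
a = sin²(Δφ/2) + cos φ₁ · cos φ₂ · sin²(Δλ/2) = 0.016704.
c = 2·atan2(√a, √(1−a)) = 0.25922 rad → d = 6371·c ≈ 1651.47 km.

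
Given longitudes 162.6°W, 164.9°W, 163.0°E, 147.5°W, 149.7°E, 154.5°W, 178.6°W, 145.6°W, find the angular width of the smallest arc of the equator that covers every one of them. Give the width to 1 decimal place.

Sort the longitudes: -178.6°, -164.9°, -162.6°, -154.5°, -147.5°, -145.6°, +149.7°, +163.0°.
Eastward gaps between consecutive values (wrapping around): 13.7°, 2.3°, 8.1°, 7.0°, 1.9°, 295.3°, 13.3°, 18.4°.
Largest gap = 295.3° ⇒ minimal covering band is its complement: 360° − 295.3° = 64.7°.
Band runs from +149.7° eastward to -145.6°, crossing the antimeridian.

64.7°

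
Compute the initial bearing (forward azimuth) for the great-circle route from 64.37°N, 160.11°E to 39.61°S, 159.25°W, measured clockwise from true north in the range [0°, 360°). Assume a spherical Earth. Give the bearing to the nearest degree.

148°

Δλ = -159.25 − 160.11 = -319.36°; wrapped into (−180°, 180°]: 40.64°.
θ = atan2( sin Δλ · cos φ₂ , cos φ₁ · sin φ₂ − sin φ₁ · cos φ₂ · cos Δλ )
  = atan2(0.50177, -0.80285) = 147.996° → normalised to [0°, 360°): 147.996°.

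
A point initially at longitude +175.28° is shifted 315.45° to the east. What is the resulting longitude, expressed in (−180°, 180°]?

+130.73°

Start at +175.28°; shift +315.45° → +490.73°.
+490.73° lies outside (−180°, 180°]; subtract 360° → +130.73°.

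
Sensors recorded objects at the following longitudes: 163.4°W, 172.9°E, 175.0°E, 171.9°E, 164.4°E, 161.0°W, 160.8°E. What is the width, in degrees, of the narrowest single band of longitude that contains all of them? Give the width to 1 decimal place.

Sort the longitudes: -163.4°, -161.0°, +160.8°, +164.4°, +171.9°, +172.9°, +175.0°.
Eastward gaps between consecutive values (wrapping around): 2.4°, 321.8°, 3.6°, 7.5°, 1.0°, 2.1°, 21.6°.
Largest gap = 321.8° ⇒ minimal covering band is its complement: 360° − 321.8° = 38.2°.
Band runs from +160.8° eastward to -161.0°, crossing the antimeridian.

38.2°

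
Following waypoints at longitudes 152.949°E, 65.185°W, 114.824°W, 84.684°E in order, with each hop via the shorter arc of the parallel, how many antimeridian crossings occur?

2

Leg 1: +152.949° → -65.185°, shortest Δλ = 141.866° (east) — crosses 180°.
Leg 2: -65.185° → -114.824°, shortest Δλ = -49.639° (west) — does not cross 180°.
Leg 3: -114.824° → +84.684°, shortest Δλ = -160.492° (west) — crosses 180°.
Total crossings: 2.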